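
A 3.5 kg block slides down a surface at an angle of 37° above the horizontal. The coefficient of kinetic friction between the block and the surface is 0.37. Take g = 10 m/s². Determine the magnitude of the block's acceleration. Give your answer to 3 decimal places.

Resolving the weight along the incline: the component pulling the block down the slope is mg sin 37° = 3.5 × 10 × 0.6018 = 21.063 N, and the normal force is N = mg cos 37° = 3.5 × 10 × 0.7986 = 27.951 N.
Kinetic friction acts up the slope with magnitude f = μN = 0.37 × 27.951 = 10.342 N.
Net force along the incline is 21.063 − 10.342 = 10.721 N, so a = 10.721 / 3.5 = 3.0631 m/s².

3.063 m/s²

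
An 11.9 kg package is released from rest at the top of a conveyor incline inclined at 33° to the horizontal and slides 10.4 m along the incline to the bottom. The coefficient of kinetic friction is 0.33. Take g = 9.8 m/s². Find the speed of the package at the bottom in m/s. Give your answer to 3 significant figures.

The weight component along the incline is mg sin 33° = 63.516 N and the normal force is N = mg cos 33° = 97.806 N.
Friction up the slope is f = μN = 0.33 × 97.806 = 32.276 N, so the net downslope force is 63.516 − 32.276 = 31.240 N and a = 31.240 / 11.9 = 2.6252 m/s².
Starting from rest over a distance of 10.4 m, v² = 2aL = 2 × 2.6252 × 10.4 = 54.6042, so v = 7.3895 m/s.

7.39 m/s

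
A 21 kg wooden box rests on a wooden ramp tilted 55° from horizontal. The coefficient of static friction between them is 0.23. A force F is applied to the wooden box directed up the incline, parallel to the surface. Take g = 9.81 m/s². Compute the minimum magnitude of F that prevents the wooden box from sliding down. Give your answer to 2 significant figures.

The normal force is N = mg cos 55° = 118.162 N. With F at its minimum the wooden box is on the verge of sliding down, so static friction is at its maximum μ_s N = 0.23 × 118.162 = 27.177 N and acts up the slope.
Equilibrium along the incline: F + μ_s N = mg sin 55°, so F = 168.754 − 27.177 = 141.577 N.

140 N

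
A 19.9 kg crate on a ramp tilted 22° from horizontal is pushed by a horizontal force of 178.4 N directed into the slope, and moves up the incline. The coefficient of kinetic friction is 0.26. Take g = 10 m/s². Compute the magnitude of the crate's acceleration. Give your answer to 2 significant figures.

1.3 m/s²

The horizontal push has components F cos 22° = 178.4 × 0.9272 = 165.412 N up the incline and F sin 22° = 178.4 × 0.3746 = 66.829 N pressing into the surface.
The normal force is therefore N = mg cos 22° + F sin 22° = 184.513 + 66.829 = 251.342 N, and kinetic friction down the slope is μN = 0.26 × 251.342 = 65.349 N.
Along the incline: F cos 22° − mg sin 22° − μN = ma, so 165.412 − 74.545 − 65.349 = 19.9 a, giving a = 1.2823 m/s².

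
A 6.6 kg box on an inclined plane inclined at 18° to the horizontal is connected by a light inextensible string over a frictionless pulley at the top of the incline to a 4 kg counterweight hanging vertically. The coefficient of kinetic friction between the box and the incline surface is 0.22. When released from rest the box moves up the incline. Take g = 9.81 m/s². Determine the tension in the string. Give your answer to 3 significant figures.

37.1 N

For the box on the incline: the weight component along the slope is m₁g sin 18° = 6.6 × 9.81 × 0.3090 = 20.007 N and the normal force is N = m₁g cos 18° = 61.577 N.
Kinetic friction opposes the box's motion up the incline: f = μN = 0.22 × 61.577 = 13.547 N acting down the slope.
Newton's second law for the box (up-slope positive): T − 20.007 − 13.547 = 6.6 a. For the hanging counterweight (downward positive): 4 × 9.81 − T = 4 a.
Adding the two equations eliminates T: 5.686 = 10.6 a, so a = 0.5364 m/s².
Then from the hanging counterweight's equation, T = 4 × (9.81 − 0.5364) = 37.094 N.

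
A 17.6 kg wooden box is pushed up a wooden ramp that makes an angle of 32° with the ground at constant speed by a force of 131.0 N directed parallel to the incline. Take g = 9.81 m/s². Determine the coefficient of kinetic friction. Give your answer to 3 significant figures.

At constant speed ΣF = 0 along the incline. The applied 131.0 N acts up the slope; the weight component mg sin 32° = 91.494 N and kinetic friction μN both act down the slope.
So 131.0 = 91.494 + μ × 146.421, giving μ = (131.0 − 91.494) / 146.421 = 0.2698.

0.270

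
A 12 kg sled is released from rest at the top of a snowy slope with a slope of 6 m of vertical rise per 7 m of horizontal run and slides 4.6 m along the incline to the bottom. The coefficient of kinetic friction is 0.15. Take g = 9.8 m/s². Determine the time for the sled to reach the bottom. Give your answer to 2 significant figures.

1.3 s

The weight component along the incline is mg sin 40.60° = 76.533 N and the normal force is N = mg cos 40.60° = 89.289 N.
Friction up the slope is f = μN = 0.15 × 89.289 = 13.393 N, so the net downslope force is 76.533 − 13.393 = 63.140 N and a = 63.140 / 12 = 5.2617 m/s².
Starting from rest, L = ½at², so t = √(2L/a) = √(2 × 4.6 / 5.2617) = 1.3223 s.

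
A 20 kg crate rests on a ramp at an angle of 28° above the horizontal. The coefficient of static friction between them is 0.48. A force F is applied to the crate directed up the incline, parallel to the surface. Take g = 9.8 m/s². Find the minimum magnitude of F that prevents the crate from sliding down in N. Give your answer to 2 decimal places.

The normal force is N = mg cos 28° = 173.058 N. With F at its minimum the crate is on the verge of sliding down, so static friction is at its maximum μ_s N = 0.48 × 173.058 = 83.068 N and acts up the slope.
Equilibrium along the incline: F + μ_s N = mg sin 28°, so F = 92.016 − 83.068 = 8.948 N.

8.95 N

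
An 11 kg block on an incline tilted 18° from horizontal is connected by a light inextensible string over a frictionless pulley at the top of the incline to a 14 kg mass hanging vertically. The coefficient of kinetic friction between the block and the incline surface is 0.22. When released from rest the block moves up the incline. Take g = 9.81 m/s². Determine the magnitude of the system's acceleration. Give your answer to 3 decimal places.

3.257 m/s²

For the block on the incline: the weight component along the slope is m₁g sin 18° = 11 × 9.81 × 0.3090 = 33.344 N and the normal force is N = m₁g cos 18° = 102.629 N.
Kinetic friction opposes the block's motion up the incline: f = μN = 0.22 × 102.629 = 22.578 N acting down the slope.
Newton's second law for the block (up-slope positive): T − 33.344 − 22.578 = 11 a. For the hanging mass (downward positive): 14 × 9.81 − T = 14 a.
Adding the two equations eliminates T: 81.418 = 25 a, so a = 3.2567 m/s².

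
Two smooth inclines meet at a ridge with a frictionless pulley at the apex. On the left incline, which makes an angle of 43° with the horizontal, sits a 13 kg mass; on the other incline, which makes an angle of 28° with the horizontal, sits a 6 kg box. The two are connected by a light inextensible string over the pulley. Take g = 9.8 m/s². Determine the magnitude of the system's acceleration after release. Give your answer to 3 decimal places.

3.120 m/s²

Resolve each weight along its own incline: the 13 kg mass has component 13 × 9.8 × sin 43° = 86.887 N down its slope, and the 6 kg mass has 6 × 9.8 × sin 28° = 27.605 N down its slope.
The 13 kg side's 86.887 N exceeds the other side's 27.605 N, so that mass slides down and the 6 kg mass slides up. Taking that direction as positive, Newton's second law for the whole system gives 86.887 − 27.605 = (13 + 6) a, so a = 59.282 / 19 = 3.1201 m/s².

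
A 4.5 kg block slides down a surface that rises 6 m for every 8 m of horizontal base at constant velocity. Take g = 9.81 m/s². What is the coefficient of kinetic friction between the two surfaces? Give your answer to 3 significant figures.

At constant velocity the net force along the incline is zero: mg sin 36.87° = μ mg cos 36.87°.
So μ = tan 36.87° = 0.6000 / 0.8000 = 0.7500.

0.750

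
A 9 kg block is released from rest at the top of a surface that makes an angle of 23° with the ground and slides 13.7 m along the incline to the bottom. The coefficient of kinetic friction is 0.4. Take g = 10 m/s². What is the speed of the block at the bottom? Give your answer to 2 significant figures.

The weight component along the incline is mg sin 23° = 35.166 N and the normal force is N = mg cos 23° = 82.845 N.
Friction up the slope is f = μN = 0.4 × 82.845 = 33.138 N, so the net downslope force is 35.166 − 33.138 = 2.028 N and a = 2.028 / 9 = 0.2253 m/s².
Starting from rest over a distance of 13.7 m, v² = 2aL = 2 × 0.2253 × 13.7 = 6.1732, so v = 2.4846 m/s.

2.5 m/s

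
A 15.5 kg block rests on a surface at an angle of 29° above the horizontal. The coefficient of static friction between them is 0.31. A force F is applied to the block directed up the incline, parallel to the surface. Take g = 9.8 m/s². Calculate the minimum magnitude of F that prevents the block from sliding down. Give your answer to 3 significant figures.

32.5 N

The normal force is N = mg cos 29° = 132.855 N. With F at its minimum the block is on the verge of sliding down, so static friction is at its maximum μ_s N = 0.31 × 132.855 = 41.185 N and acts up the slope.
Equilibrium along the incline: F + μ_s N = mg sin 29°, so F = 73.643 − 41.185 = 32.458 N.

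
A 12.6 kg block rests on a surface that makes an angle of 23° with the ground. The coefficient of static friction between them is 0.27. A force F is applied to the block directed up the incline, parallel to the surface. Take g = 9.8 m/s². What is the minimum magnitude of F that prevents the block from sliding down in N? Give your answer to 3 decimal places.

17.558 N

The normal force is N = mg cos 23° = 113.664 N. With F at its minimum the block is on the verge of sliding down, so static friction is at its maximum μ_s N = 0.27 × 113.664 = 30.689 N and acts up the slope.
Equilibrium along the incline: F + μ_s N = mg sin 23°, so F = 48.247 − 30.689 = 17.558 N.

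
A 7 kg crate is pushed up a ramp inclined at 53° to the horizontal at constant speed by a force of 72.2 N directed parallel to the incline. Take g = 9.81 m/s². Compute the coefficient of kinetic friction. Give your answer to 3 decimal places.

0.420

At constant speed ΣF = 0 along the incline. The applied 72.2 N acts up the slope; the weight component mg sin 53° = 54.842 N and kinetic friction μN both act down the slope.
So 72.2 = 54.842 + μ × 41.327, giving μ = (72.2 − 54.842) / 41.327 = 0.4200.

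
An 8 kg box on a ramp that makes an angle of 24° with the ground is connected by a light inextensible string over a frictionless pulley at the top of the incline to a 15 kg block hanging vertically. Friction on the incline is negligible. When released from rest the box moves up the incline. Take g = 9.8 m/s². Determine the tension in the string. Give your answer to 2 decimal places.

71.93 N

For the box on the incline: the weight component along the slope is m₁g sin 24° = 8 × 9.8 × 0.4067 = 31.885 N and the normal force is N = m₁g cos 24° = 71.622 N.
Newton's second law for the box (up-slope positive): T − 31.885 = 8 a. For the hanging block (downward positive): 15 × 9.8 − T = 15 a.
Adding the two equations eliminates T: 115.115 = 23 a, so a = 5.0050 m/s².
Then from the hanging block's equation, T = 15 × (9.8 − 5.0050) = 71.925 N.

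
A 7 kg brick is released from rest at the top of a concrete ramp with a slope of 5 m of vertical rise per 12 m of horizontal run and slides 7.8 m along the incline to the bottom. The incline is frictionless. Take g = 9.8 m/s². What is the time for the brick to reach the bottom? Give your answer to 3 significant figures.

The weight component along the incline is mg sin 22.62° = 26.385 N and the normal force is N = mg cos 22.62° = 63.323 N.
With no friction, a = g sin 22.62° = 3.7692 m/s².
Starting from rest, L = ½at², so t = √(2L/a) = √(2 × 7.8 / 3.7692) = 2.0344 s.

2.03 s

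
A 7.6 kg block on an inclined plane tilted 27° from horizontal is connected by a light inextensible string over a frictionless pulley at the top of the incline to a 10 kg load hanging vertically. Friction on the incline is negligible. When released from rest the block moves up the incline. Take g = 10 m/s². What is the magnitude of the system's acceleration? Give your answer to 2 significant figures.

For the block on the incline: the weight component along the slope is m₁g sin 27° = 7.6 × 10 × 0.4540 = 34.504 N and the normal force is N = m₁g cos 27° = 67.716 N.
Newton's second law for the block (up-slope positive): T − 34.504 = 7.6 a. For the hanging load (downward positive): 10 × 10 − T = 10 a.
Adding the two equations eliminates T: 65.496 = 17.6 a, so a = 3.7214 m/s².

3.7 m/s²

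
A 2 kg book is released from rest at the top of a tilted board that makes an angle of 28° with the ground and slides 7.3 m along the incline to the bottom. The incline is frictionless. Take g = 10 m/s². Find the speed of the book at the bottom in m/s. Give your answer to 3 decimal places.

The weight component along the incline is mg sin 28° = 9.389 N and the normal force is N = mg cos 28° = 17.659 N.
With no friction, a = g sin 28° = 4.6947 m/s².
Starting from rest over a distance of 7.3 m, v² = 2aL = 2 × 4.6947 × 7.3 = 68.5426, so v = 8.2790 m/s.

8.279 m/s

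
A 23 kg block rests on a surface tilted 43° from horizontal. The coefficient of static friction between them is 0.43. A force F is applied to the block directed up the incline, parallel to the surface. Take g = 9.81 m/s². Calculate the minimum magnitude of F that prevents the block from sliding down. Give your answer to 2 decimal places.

The normal force is N = mg cos 43° = 165.015 N. With F at its minimum the block is on the verge of sliding down, so static friction is at its maximum μ_s N = 0.43 × 165.015 = 70.956 N and acts up the slope.
Equilibrium along the incline: F + μ_s N = mg sin 43°, so F = 153.879 − 70.956 = 82.923 N.

82.92 N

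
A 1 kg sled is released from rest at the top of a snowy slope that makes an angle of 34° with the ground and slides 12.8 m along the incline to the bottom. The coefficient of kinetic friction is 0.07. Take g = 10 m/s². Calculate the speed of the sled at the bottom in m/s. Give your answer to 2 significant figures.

11 m/s

The weight component along the incline is mg sin 34° = 5.592 N and the normal force is N = mg cos 34° = 8.290 N.
Friction up the slope is f = μN = 0.07 × 8.290 = 0.580 N, so the net downslope force is 5.592 − 0.580 = 5.012 N and a = 5.012 / 1 = 5.0120 m/s².
Starting from rest over a distance of 12.8 m, v² = 2aL = 2 × 5.0120 × 12.8 = 128.3072, so v = 11.3273 m/s.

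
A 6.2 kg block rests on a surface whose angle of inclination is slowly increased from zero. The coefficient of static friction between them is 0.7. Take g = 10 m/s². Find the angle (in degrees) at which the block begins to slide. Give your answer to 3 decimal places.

At the threshold of sliding, static friction is at its maximum μ_s N and exactly balances the weight component along the incline: mg sin θ = μ_s mg cos θ.
Hence tan θ = μ_s = 0.7, so θ = arctan(0.7) = 34.9920°.

34.992°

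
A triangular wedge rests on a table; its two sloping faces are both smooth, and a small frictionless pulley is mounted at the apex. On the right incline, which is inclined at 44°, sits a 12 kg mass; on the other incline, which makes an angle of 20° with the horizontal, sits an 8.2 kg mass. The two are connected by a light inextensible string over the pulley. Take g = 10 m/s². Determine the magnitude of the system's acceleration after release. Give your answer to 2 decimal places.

2.74 m/s²

Resolve each weight along its own incline: the 12 kg mass has component 12 × 10 × sin 44° = 83.359 N down its slope, and the 8.2 kg mass has 8.2 × 10 × sin 20° = 28.046 N down its slope.
The 12 kg side's 83.359 N exceeds the other side's 28.046 N, so that mass slides down and the 8.2 kg mass slides up. Taking that direction as positive, Newton's second law for the whole system gives 83.359 − 28.046 = (12 + 8.2) a, so a = 55.313 / 20.2 = 2.7383 m/s².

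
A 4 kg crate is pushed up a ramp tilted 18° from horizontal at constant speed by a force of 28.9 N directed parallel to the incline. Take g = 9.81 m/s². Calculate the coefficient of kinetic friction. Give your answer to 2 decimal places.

At constant speed ΣF = 0 along the incline. The applied 28.9 N acts up the slope; the weight component mg sin 18° = 12.126 N and kinetic friction μN both act down the slope.
So 28.9 = 12.126 + μ × 37.319, giving μ = (28.9 − 12.126) / 37.319 = 0.4495.

0.45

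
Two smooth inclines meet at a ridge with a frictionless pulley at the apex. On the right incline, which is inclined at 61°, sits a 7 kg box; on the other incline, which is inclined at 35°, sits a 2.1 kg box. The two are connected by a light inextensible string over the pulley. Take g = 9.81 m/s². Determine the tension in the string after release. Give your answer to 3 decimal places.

Resolve each weight along its own incline: the 7 kg mass has component 7 × 9.81 × sin 61° = 60.060 N down its slope, and the 2.1 kg mass has 2.1 × 9.81 × sin 35° = 11.816 N down its slope.
The 7 kg side's 60.060 N exceeds the other side's 11.816 N, so that mass slides down and the 2.1 kg mass slides up. Taking that direction as positive, Newton's second law for the whole system gives 60.060 − 11.816 = (7 + 2.1) a, so a = 48.244 / 9.1 = 5.3015 m/s².
For the 2.1 kg mass (up-slope positive): T − 11.816 = 2.1 × 5.3015, so T = 22.949 N.

22.949 N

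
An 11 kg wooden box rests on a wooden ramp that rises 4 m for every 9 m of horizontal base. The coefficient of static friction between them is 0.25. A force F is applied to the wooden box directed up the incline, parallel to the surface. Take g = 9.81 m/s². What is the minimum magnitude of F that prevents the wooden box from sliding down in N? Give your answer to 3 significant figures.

The normal force is N = mg cos 23.96° = 98.609 N. With F at its minimum the wooden box is on the verge of sliding down, so static friction is at its maximum μ_s N = 0.25 × 98.609 = 24.652 N and acts up the slope.
Equilibrium along the incline: F + μ_s N = mg sin 23.96°, so F = 43.826 − 24.652 = 19.174 N.

19.2 N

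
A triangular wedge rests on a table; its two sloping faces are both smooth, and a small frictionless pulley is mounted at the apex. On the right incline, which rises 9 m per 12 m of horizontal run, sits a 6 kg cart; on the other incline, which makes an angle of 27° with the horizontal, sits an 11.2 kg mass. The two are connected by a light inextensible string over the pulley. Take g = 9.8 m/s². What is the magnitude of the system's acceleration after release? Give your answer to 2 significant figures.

Resolve each weight along its own incline: the 6 kg mass has component 6 × 9.8 × sin 36.87° = 35.280 N down its slope, and the 11.2 kg mass has 11.2 × 9.8 × sin 27° = 49.830 N down its slope.
The 11.2 kg side's 49.830 N exceeds the other side's 35.280 N, so that mass slides down and the 6 kg mass slides up. Taking that direction as positive, Newton's second law for the whole system gives 49.830 − 35.280 = (6 + 11.2) a, so a = 14.550 / 17.2 = 0.8459 m/s².

0.85 m/s²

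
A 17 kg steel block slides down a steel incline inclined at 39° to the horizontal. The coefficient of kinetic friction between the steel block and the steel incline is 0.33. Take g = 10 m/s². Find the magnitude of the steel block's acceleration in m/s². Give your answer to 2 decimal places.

3.73 m/s²

Resolving the weight along the incline: the component pulling the steel block down the slope is mg sin 39° = 17 × 10 × 0.6293 = 106.981 N, and the normal force is N = mg cos 39° = 17 × 10 × 0.7771 = 132.107 N.
Kinetic friction acts up the slope with magnitude f = μN = 0.33 × 132.107 = 43.595 N.
Net force along the incline is 106.981 − 43.595 = 63.386 N, so a = 63.386 / 17 = 3.7286 m/s².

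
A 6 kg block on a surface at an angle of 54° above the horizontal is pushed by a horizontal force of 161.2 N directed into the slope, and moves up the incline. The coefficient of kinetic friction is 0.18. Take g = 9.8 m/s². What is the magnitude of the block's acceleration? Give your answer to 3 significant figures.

The horizontal push has components F cos 54° = 161.2 × 0.5878 = 94.753 N up the incline and F sin 54° = 161.2 × 0.8090 = 130.411 N pressing into the surface.
The normal force is therefore N = mg cos 54° + F sin 54° = 34.563 + 130.411 = 164.974 N, and kinetic friction down the slope is μN = 0.18 × 164.974 = 29.695 N.
Along the incline: F cos 54° − mg sin 54° − μN = ma, so 94.753 − 47.569 − 29.695 = 6 a, giving a = 2.9148 m/s².

2.91 m/s²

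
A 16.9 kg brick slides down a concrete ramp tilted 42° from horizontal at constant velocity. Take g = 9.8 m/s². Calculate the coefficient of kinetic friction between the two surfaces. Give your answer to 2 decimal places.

0.90

At constant velocity the net force along the incline is zero: mg sin 42° = μ mg cos 42°.
So μ = tan 42° = 0.6691 / 0.7431 = 0.9004.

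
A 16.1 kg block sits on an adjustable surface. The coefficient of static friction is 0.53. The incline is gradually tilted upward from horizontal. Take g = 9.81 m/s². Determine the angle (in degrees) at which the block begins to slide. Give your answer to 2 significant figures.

28°

At the threshold of sliding, static friction is at its maximum μ_s N and exactly balances the weight component along the incline: mg sin θ = μ_s mg cos θ.
Hence tan θ = μ_s = 0.53, so θ = arctan(0.53) = 27.9236°.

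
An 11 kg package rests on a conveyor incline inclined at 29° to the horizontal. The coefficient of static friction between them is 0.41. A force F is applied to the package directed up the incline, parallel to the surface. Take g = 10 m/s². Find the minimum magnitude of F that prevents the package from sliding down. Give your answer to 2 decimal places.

The normal force is N = mg cos 29° = 96.208 N. With F at its minimum the package is on the verge of sliding down, so static friction is at its maximum μ_s N = 0.41 × 96.208 = 39.445 N and acts up the slope.
Equilibrium along the incline: F + μ_s N = mg sin 29°, so F = 53.329 − 39.445 = 13.884 N.

13.88 N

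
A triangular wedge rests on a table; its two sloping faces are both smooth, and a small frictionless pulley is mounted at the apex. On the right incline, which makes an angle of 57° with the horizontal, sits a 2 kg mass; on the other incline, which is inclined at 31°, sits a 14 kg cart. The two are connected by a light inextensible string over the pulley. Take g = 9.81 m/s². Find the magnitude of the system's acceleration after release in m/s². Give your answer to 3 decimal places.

Resolve each weight along its own incline: the 2 kg mass has component 2 × 9.81 × sin 57° = 16.455 N down its slope, and the 14 kg mass has 14 × 9.81 × sin 31° = 70.735 N down its slope.
The 14 kg side's 70.735 N exceeds the other side's 16.455 N, so that mass slides down and the 2 kg mass slides up. Taking that direction as positive, Newton's second law for the whole system gives 70.735 − 16.455 = (2 + 14) a, so a = 54.280 / 16 = 3.3925 m/s².

3.393 m/s²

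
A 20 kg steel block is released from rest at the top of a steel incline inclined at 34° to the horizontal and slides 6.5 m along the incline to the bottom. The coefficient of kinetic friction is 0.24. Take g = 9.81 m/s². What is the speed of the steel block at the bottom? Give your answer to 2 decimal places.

The weight component along the incline is mg sin 34° = 109.714 N and the normal force is N = mg cos 34° = 162.657 N.
Friction up the slope is f = μN = 0.24 × 162.657 = 39.038 N, so the net downslope force is 109.714 − 39.038 = 70.676 N and a = 70.676 / 20 = 3.5338 m/s².
Starting from rest over a distance of 6.5 m, v² = 2aL = 2 × 3.5338 × 6.5 = 45.9394, so v = 6.7779 m/s.

6.78 m/s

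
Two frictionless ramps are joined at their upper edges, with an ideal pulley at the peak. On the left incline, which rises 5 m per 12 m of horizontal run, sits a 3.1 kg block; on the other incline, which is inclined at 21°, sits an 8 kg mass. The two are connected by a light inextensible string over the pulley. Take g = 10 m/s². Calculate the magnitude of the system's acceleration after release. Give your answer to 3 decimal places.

1.509 m/s²

Resolve each weight along its own incline: the 3.1 kg mass has component 3.1 × 10 × sin 22.62° = 11.923 N down its slope, and the 8 kg mass has 8 × 10 × sin 21° = 28.669 N down its slope.
The 8 kg side's 28.669 N exceeds the other side's 11.923 N, so that mass slides down and the 3.1 kg mass slides up. Taking that direction as positive, Newton's second law for the whole system gives 28.669 − 11.923 = (3.1 + 8) a, so a = 16.746 / 11.1 = 1.5086 m/s².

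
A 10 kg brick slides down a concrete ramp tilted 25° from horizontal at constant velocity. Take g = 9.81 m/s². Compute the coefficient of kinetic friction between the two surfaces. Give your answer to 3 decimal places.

At constant velocity the net force along the incline is zero: mg sin 25° = μ mg cos 25°.
So μ = tan 25° = 0.4226 / 0.9063 = 0.4663.

0.466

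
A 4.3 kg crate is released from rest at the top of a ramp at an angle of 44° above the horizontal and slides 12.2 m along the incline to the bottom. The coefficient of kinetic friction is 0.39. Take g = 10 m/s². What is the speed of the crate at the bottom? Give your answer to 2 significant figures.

The weight component along the incline is mg sin 44° = 29.870 N and the normal force is N = mg cos 44° = 30.932 N.
Friction up the slope is f = μN = 0.39 × 30.932 = 12.063 N, so the net downslope force is 29.870 − 12.063 = 17.807 N and a = 17.807 / 4.3 = 4.1412 m/s².
Starting from rest over a distance of 12.2 m, v² = 2aL = 2 × 4.1412 × 12.2 = 101.0453, so v = 10.0521 m/s.

10 m/s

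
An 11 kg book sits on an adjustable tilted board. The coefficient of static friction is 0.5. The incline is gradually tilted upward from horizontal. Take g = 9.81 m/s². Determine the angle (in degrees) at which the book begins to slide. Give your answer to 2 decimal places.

At the threshold of sliding, static friction is at its maximum μ_s N and exactly balances the weight component along the incline: mg sin θ = μ_s mg cos θ.
Hence tan θ = μ_s = 0.5, so θ = arctan(0.5) = 26.5651°.

26.57°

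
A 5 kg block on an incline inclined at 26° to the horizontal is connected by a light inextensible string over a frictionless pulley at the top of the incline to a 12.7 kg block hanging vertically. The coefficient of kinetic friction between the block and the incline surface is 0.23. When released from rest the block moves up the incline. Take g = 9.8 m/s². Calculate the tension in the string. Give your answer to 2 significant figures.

58 N

For the block on the incline: the weight component along the slope is m₁g sin 26° = 5 × 9.8 × 0.4384 = 21.482 N and the normal force is N = m₁g cos 26° = 44.041 N.
Kinetic friction opposes the block's motion up the incline: f = μN = 0.23 × 44.041 = 10.129 N acting down the slope.
Newton's second law for the block (up-slope positive): T − 21.482 − 10.129 = 5 a. For the hanging block (downward positive): 12.7 × 9.8 − T = 12.7 a.
Adding the two equations eliminates T: 92.849 = 17.7 a, so a = 5.2457 m/s².
Then from the hanging block's equation, T = 12.7 × (9.8 − 5.2457) = 57.840 N.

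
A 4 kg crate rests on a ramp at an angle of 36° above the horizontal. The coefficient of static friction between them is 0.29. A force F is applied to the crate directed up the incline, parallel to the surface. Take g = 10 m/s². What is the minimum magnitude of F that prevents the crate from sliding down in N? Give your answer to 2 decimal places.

14.13 N

The normal force is N = mg cos 36° = 32.361 N. With F at its minimum the crate is on the verge of sliding down, so static friction is at its maximum μ_s N = 0.29 × 32.361 = 9.385 N and acts up the slope.
Equilibrium along the incline: F + μ_s N = mg sin 36°, so F = 23.511 − 9.385 = 14.126 N.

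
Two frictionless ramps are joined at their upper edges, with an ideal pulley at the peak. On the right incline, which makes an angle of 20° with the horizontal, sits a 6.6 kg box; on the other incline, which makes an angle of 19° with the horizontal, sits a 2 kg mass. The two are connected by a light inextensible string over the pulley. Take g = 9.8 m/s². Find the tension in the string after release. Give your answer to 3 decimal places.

10.042 N

Resolve each weight along its own incline: the 6.6 kg mass has component 6.6 × 9.8 × sin 20° = 22.122 N down its slope, and the 2 kg mass has 2 × 9.8 × sin 19° = 6.381 N down its slope.
The 6.6 kg side's 22.122 N exceeds the other side's 6.381 N, so that mass slides down and the 2 kg mass slides up. Taking that direction as positive, Newton's second law for the whole system gives 22.122 − 6.381 = (6.6 + 2) a, so a = 15.741 / 8.6 = 1.8303 m/s².
For the 2 kg mass (up-slope positive): T − 6.381 = 2 × 1.8303, so T = 10.042 N.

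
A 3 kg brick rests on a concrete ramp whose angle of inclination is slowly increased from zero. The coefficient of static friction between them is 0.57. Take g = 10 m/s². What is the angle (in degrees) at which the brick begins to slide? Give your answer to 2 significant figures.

At the threshold of sliding, static friction is at its maximum μ_s N and exactly balances the weight component along the incline: mg sin θ = μ_s mg cos θ.
Hence tan θ = μ_s = 0.57, so θ = arctan(0.57) = 29.6831°.

30°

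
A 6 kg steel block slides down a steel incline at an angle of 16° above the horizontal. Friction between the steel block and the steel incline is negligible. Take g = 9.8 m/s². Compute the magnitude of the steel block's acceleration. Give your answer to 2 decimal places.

2.70 m/s²

Resolving the weight along the incline: the component pulling the steel block down the slope is mg sin 16° = 6 × 9.8 × 0.2756 = 16.205 N, and the normal force is N = mg cos 16° = 6 × 9.8 × 0.9613 = 56.524 N.
With no friction the net force along the incline is 16.205 N, so a = g sin 16° = 16.205 / 6 = 2.7008 m/s².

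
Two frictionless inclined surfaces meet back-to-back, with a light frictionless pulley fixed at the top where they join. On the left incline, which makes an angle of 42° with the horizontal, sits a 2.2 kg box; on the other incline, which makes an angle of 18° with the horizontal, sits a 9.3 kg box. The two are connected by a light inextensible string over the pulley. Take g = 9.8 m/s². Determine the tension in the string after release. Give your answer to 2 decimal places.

17.05 N

Resolve each weight along its own incline: the 2.2 kg mass has component 2.2 × 9.8 × sin 42° = 14.426 N down its slope, and the 9.3 kg mass has 9.3 × 9.8 × sin 18° = 28.164 N down its slope.
The 9.3 kg side's 28.164 N exceeds the other side's 14.426 N, so that mass slides down and the 2.2 kg mass slides up. Taking that direction as positive, Newton's second law for the whole system gives 28.164 − 14.426 = (2.2 + 9.3) a, so a = 13.738 / 11.5 = 1.1946 m/s².
For the 2.2 kg mass (up-slope positive): T − 14.426 = 2.2 × 1.1946, so T = 17.054 N.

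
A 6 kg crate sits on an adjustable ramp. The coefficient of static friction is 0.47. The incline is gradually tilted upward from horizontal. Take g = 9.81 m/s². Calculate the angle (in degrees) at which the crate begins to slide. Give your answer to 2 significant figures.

At the threshold of sliding, static friction is at its maximum μ_s N and exactly balances the weight component along the incline: mg sin θ = μ_s mg cos θ.
Hence tan θ = μ_s = 0.47, so θ = arctan(0.47) = 25.1735°.

25°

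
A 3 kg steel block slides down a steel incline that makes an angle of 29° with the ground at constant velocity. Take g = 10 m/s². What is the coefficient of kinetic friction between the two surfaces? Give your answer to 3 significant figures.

At constant velocity the net force along the incline is zero: mg sin 29° = μ mg cos 29°.
So μ = tan 29° = 0.4848 / 0.8746 = 0.5543.

0.554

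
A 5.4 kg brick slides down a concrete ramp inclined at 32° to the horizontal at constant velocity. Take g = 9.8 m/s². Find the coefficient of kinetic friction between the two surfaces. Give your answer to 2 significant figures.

0.62

At constant velocity the net force along the incline is zero: mg sin 32° = μ mg cos 32°.
So μ = tan 32° = 0.5299 / 0.8480 = 0.6249.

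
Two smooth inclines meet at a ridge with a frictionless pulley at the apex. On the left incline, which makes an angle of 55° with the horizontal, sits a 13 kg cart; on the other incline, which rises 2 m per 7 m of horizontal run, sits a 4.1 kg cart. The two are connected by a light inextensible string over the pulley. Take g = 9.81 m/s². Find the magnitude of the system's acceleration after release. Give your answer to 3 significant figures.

5.46 m/s²

Resolve each weight along its own incline: the 13 kg mass has component 13 × 9.81 × sin 55° = 104.466 N down its slope, and the 4.1 kg mass has 4.1 × 9.81 × sin 15.95° = 11.050 N down its slope.
The 13 kg side's 104.466 N exceeds the other side's 11.050 N, so that mass slides down and the 4.1 kg mass slides up. Taking that direction as positive, Newton's second law for the whole system gives 104.466 − 11.050 = (13 + 4.1) a, so a = 93.416 / 17.1 = 5.4629 m/s².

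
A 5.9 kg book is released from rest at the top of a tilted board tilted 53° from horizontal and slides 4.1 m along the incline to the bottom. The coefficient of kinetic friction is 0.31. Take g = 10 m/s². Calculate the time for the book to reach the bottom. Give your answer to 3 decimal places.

1.157 s

The weight component along the incline is mg sin 53° = 47.119 N and the normal force is N = mg cos 53° = 35.507 N.
Friction up the slope is f = μN = 0.31 × 35.507 = 11.007 N, so the net downslope force is 47.119 − 11.007 = 36.112 N and a = 36.112 / 5.9 = 6.1207 m/s².
Starting from rest, L = ½at², so t = √(2L/a) = √(2 × 4.1 / 6.1207) = 1.1575 s.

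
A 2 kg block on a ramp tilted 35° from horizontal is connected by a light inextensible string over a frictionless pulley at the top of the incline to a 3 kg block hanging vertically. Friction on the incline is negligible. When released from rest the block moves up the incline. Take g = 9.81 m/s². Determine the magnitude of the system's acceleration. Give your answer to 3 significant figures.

3.64 m/s²

For the block on the incline: the weight component along the slope is m₁g sin 35° = 2 × 9.81 × 0.5736 = 11.254 N and the normal force is N = m₁g cos 35° = 16.072 N.
Newton's second law for the block (up-slope positive): T − 11.254 = 2 a. For the hanging block (downward positive): 3 × 9.81 − T = 3 a.
Adding the two equations eliminates T: 18.176 = 5 a, so a = 3.6352 m/s².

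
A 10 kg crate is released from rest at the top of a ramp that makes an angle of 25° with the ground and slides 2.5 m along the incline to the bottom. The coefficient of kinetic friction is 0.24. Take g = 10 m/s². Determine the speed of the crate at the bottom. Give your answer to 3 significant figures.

The weight component along the incline is mg sin 25° = 42.262 N and the normal force is N = mg cos 25° = 90.631 N.
Friction up the slope is f = μN = 0.24 × 90.631 = 21.751 N, so the net downslope force is 42.262 − 21.751 = 20.511 N and a = 20.511 / 10 = 2.0511 m/s².
Starting from rest over a distance of 2.5 m, v² = 2aL = 2 × 2.0511 × 2.5 = 10.2555, so v = 3.2024 m/s.

3.20 m/s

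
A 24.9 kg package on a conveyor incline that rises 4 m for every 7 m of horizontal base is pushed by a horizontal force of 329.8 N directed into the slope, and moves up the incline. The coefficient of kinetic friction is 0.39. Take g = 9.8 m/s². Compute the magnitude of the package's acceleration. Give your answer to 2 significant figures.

The horizontal push has components F cos 29.74° = 329.8 × 0.8682 = 286.332 N up the incline and F sin 29.74° = 329.8 × 0.4961 = 163.614 N pressing into the surface.
The normal force is therefore N = mg cos 29.74° + F sin 29.74° = 211.858 + 163.614 = 375.472 N, and kinetic friction down the slope is μN = 0.39 × 375.472 = 146.434 N.
Along the incline: F cos 29.74° − mg sin 29.74° − μN = ma, so 286.332 − 121.058 − 146.434 = 24.9 a, giving a = 0.7566 m/s².

0.76 m/s²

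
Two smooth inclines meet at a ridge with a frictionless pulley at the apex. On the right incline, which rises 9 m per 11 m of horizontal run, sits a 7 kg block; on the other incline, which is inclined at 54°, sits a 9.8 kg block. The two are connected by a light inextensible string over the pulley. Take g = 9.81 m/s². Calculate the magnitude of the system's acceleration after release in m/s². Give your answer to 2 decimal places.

Resolve each weight along its own incline: the 7 kg mass has component 7 × 9.81 × sin 39.29° = 43.484 N down its slope, and the 9.8 kg mass has 9.8 × 9.81 × sin 54° = 77.777 N down its slope.
The 9.8 kg side's 77.777 N exceeds the other side's 43.484 N, so that mass slides down and the 7 kg mass slides up. Taking that direction as positive, Newton's second law for the whole system gives 77.777 − 43.484 = (7 + 9.8) a, so a = 34.293 / 16.8 = 2.0412 m/s².

2.04 m/s²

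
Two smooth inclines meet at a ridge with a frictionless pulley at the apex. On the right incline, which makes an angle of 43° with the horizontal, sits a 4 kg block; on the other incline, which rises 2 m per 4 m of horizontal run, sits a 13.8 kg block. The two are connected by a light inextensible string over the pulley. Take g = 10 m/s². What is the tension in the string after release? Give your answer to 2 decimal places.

Resolve each weight along its own incline: the 4 kg mass has component 4 × 10 × sin 43° = 27.280 N down its slope, and the 13.8 kg mass has 13.8 × 10 × sin 26.57° = 61.715 N down its slope.
The 13.8 kg side's 61.715 N exceeds the other side's 27.280 N, so that mass slides down and the 4 kg mass slides up. Taking that direction as positive, Newton's second law for the whole system gives 61.715 − 27.280 = (4 + 13.8) a, so a = 34.435 / 17.8 = 1.9346 m/s².
For the 4 kg mass (up-slope positive): T − 27.280 = 4 × 1.9346, so T = 35.018 N.

35.02 N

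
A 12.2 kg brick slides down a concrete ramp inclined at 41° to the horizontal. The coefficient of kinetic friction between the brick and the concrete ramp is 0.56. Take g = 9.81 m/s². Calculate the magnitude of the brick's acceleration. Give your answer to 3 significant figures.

2.29 m/s²

Resolving the weight along the incline: the component pulling the brick down the slope is mg sin 41° = 12.2 × 9.81 × 0.6561 = 78.523 N, and the normal force is N = mg cos 41° = 12.2 × 9.81 × 0.7547 = 90.324 N.
Kinetic friction acts up the slope with magnitude f = μN = 0.56 × 90.324 = 50.581 N.
Net force along the incline is 78.523 − 50.581 = 27.942 N, so a = 27.942 / 12.2 = 2.2903 m/s².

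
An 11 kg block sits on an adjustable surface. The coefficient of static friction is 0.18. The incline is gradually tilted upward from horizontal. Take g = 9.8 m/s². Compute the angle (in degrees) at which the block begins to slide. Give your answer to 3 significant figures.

At the threshold of sliding, static friction is at its maximum μ_s N and exactly balances the weight component along the incline: mg sin θ = μ_s mg cos θ.
Hence tan θ = μ_s = 0.18, so θ = arctan(0.18) = 10.2040°.

10.2°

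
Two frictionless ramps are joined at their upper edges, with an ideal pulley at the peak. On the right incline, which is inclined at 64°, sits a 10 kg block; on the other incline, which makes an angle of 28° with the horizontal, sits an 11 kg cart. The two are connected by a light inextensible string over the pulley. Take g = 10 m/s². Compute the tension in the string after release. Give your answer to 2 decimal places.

71.67 N

Resolve each weight along its own incline: the 10 kg mass has component 10 × 10 × sin 64° = 89.879 N down its slope, and the 11 kg mass has 11 × 10 × sin 28° = 51.642 N down its slope.
The 10 kg side's 89.879 N exceeds the other side's 51.642 N, so that mass slides down and the 11 kg mass slides up. Taking that direction as positive, Newton's second law for the whole system gives 89.879 − 51.642 = (10 + 11) a, so a = 38.237 / 21 = 1.8208 m/s².
For the 11 kg mass (up-slope positive): T − 51.642 = 11 × 1.8208, so T = 71.671 N.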